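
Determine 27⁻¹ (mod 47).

7

47 = 1·27 + 20
27 = 1·20 + 7
20 = 2·7 + 6
7 = 1·6 + 1
6 = 6·1 + 0
Back-substituting gives 27·7 ≡ 1 (mod 47).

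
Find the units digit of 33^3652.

1

The units digit of 33^n cycles with period 4: 3, 9, 7, 1, …
3652 mod 4 = 0, so the last digit matches 3^4 = 1.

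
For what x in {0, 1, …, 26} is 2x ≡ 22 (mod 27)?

11

2⁻¹ ≡ 14 (mod 27) because 2·14 = 28 = 1·27 + 1.
Multiplying both sides by 14: x ≡ 14·22 = 308 ≡ 11 (mod 27).
Check: 2·11 = 22 = 0·27 + 22.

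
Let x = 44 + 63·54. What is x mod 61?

63·54 = 3402.
3402 − 55·61 = 47, so 3402 ≡ 47 (mod 61).
(44 + 47) mod 61 = 30.

30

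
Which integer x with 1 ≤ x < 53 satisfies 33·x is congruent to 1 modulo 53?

53 = 1·33 + 20
33 = 1·20 + 13
20 = 1·13 + 7
13 = 1·7 + 6
7 = 1·6 + 1
6 = 6·1 + 0
Back-substituting gives 33·45 ≡ 1 (mod 53).

45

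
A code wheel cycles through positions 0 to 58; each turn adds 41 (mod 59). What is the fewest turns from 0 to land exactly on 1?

59 = 1·41 + 18
41 = 2·18 + 5
18 = 3·5 + 3
5 = 1·3 + 2
3 = 1·2 + 1
2 = 2·1 + 0
Back-substituting gives 41·36 ≡ 1 (mod 59).

36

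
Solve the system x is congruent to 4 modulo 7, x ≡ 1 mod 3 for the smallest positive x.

x ≡ 1 (mod 3) gives x ∈ {1, 4}.
The first of these with x mod 7 = 4 is 4.

4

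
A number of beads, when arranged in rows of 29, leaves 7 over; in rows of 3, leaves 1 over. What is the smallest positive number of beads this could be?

7

x ≡ 1 (mod 3) gives x ∈ {1, 4, 7}.
The first of these with x mod 29 = 7 is 7.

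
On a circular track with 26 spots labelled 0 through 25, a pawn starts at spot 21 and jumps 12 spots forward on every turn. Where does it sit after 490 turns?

25

490·12 = 5880.
5880 = 226·26 + 4, so 5880 mod 26 = 4.
(21 + 4) mod 26 = 25.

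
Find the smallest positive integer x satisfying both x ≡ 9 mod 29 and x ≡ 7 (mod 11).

183

Since 11·8 ≡ 1 (mod 29), take x = 7 + 11·((9−7)·8 mod 29) = 7 + 11·16 = 183.
Check: 183 mod 29 = 9, 183 mod 11 = 7.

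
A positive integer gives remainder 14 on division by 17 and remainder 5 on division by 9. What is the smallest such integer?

Since 9·2 ≡ 1 (mod 17), take x = 5 + 9·((14−5)·2 mod 17) = 5 + 9·1 = 14.
Check: 14 mod 17 = 14, 14 mod 9 = 5.

14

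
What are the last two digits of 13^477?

By repeated squaring mod 100: 13^1≡13, 13^2≡69, 13^4≡61, 13^8≡21, 13^16≡41, 13^32≡81, 13^64≡61, 13^128≡21, 13^256≡41.
477 = 1 + 4 + 8 + 16 + 64 + 128 + 256, so 13^477 ≡ 13·61·21·41·61·21·41 ≡ 33 (mod 100).

33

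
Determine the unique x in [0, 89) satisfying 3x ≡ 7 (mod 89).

32

The inverse of 3 mod 89 is 30 (since 3·30 = 90 ≡ 1).
So x ≡ 30·7 = 210 ≡ 32 (mod 89).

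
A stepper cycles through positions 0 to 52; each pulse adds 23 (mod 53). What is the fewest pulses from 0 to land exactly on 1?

30

53 = 2·23 + 7
23 = 3·7 + 2
7 = 3·2 + 1
2 = 2·1 + 0
Back-substituting gives 23·30 ≡ 1 (mod 53).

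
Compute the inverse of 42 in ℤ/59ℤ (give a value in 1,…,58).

52

59 = 1·42 + 17
42 = 2·17 + 8
17 = 2·8 + 1
8 = 8·1 + 0
Back-substituting gives 42·52 ≡ 1 (mod 59).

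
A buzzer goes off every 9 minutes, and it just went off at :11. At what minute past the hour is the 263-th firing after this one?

263·9 = 2367.
Dividing 2367 by 60 gives quotient 39 and remainder 27.
(11 + 27) mod 60 = 38.

38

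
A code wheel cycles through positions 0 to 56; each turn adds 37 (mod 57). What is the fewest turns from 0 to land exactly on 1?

37

37·37 = 1369 = 24·57 + 1, so 37⁻¹ ≡ 37 (mod 57).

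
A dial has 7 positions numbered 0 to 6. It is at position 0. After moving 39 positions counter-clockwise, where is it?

39 = 5·7 + 4, so 39 mod 7 = 4.
(0 − 4) mod 7 = 3.

3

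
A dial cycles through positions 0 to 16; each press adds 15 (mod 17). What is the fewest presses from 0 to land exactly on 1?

8

15·8 = 120 = 7·17 + 1, so 15⁻¹ ≡ 8 (mod 17).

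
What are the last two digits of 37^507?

33

Successive squares of 37 mod 100: 37^1≡37, 37^2≡69, 37^4≡61, 37^8≡21, 37^16≡41, 37^32≡81, 37^64≡61, 37^128≡21, 37^256≡41.
Since 507 = 1 + 2 + 8 + 16 + 32 + 64 + 128 + 256 in binary, 37^507 ≡ 37·69·21·41·81·61·21·41 ≡ 33 (mod 100).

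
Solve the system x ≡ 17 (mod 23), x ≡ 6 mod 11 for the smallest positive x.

17

x ≡ 6 (mod 11) gives x ∈ {6, 17}.
The first of these with x mod 23 = 17 is 17.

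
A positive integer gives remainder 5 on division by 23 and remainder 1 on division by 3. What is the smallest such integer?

28

Since 3·8 ≡ 1 (mod 23), take x = 1 + 3·((5−1)·8 mod 23) = 1 + 3·9 = 28.
Check: 28 mod 23 = 5, 28 mod 3 = 1.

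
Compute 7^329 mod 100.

7

Successive squares of 7 mod 100: 7^1≡7, 7^2≡49, 7^4≡1, 7^8≡1, 7^16≡1, 7^32≡1, 7^64≡1, 7^128≡1, 7^256≡1.
329 = 1 + 8 + 64 + 256, so 7^329 ≡ 7·1·1·1 ≡ 7 (mod 100).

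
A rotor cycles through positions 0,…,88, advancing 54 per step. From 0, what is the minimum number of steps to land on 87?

54⁻¹ ≡ 61 (mod 89) because 54·61 = 3294 = 37·89 + 1.
So x ≡ 61·87 = 5307 ≡ 56 (mod 89).

56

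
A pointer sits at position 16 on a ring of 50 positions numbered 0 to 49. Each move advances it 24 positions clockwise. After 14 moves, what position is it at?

2

14·24 = 336.
336 = 6·50 + 36, so 336 mod 50 = 36.
(16 + 36) mod 50 = 2.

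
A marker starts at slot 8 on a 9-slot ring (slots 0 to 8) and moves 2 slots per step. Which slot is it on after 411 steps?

411·2 = 822.
822 mod 9 = 3 (since 91·9 = 819).
(8 + 3) mod 9 = 2.

2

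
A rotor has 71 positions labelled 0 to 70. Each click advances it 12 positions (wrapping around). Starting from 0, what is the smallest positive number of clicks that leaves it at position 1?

6

71 = 5·12 + 11
12 = 1·11 + 1
11 = 11·1 + 0
Back-substituting gives 12·6 ≡ 1 (mod 71).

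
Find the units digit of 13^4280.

The units digit of 13^n cycles with period 4: 3, 9, 7, 1, …
4280 leaves remainder 0 on division by 4, so 13^4280 ends in 1.

1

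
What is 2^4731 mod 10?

8

The units digit of 2^n cycles with period 4: 2, 4, 8, 6, …
4731 mod 4 = 3, so the last digit matches 2^3 = 8.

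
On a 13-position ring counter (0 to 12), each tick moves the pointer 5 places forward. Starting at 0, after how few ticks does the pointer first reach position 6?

5⁻¹ ≡ 8 (mod 13) because 5·8 = 40 = 3·13 + 1.
So x ≡ 8·6 = 48 ≡ 9 (mod 13).

9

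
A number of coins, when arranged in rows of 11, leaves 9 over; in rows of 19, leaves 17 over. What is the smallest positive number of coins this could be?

x ≡ 9 (mod 11) gives x ∈ {9, 20, 31, 42, 53, 64, 75, 86, …}.
The first of these with x mod 19 = 17 is 207.

207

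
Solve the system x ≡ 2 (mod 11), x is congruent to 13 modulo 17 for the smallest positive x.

x ≡ 2 (mod 11) gives x ∈ {2, 13}.
The first of these with x mod 17 = 13 is 13.

13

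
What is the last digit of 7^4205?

7

Powers of 7 mod 10 repeat with period 4: 7, 9, 3, 1.
4205 leaves remainder 1 on division by 4, so 7^4205 ends in 7.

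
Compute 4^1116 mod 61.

By repeated squaring mod 61: 4^1≡4, 4^2≡16, 4^4≡12, 4^8≡22, 4^16≡57, 4^32≡16, 4^64≡12, 4^128≡22, 4^256≡57, 4^512≡16, 4^1024≡12.
1116 = 4 + 8 + 16 + 64 + 1024, so 4^1116 ≡ 12·22·57·12·12 ≡ 9 (mod 61).

9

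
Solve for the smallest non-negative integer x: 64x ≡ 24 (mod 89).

56

64⁻¹ ≡ 32 (mod 89) because 64·32 = 2048 = 23·89 + 1.
So x ≡ 32·24 = 768 ≡ 56 (mod 89).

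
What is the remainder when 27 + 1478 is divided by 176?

97

Dividing 1478 by 176 gives quotient 8 and remainder 70.
(27 + 70) mod 176 = 97.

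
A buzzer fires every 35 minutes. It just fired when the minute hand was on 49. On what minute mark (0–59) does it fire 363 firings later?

34

363·35 = 12705.
12705 − 211·60 = 45, so 12705 ≡ 45 (mod 60).
(49 + 45) mod 60 = 34.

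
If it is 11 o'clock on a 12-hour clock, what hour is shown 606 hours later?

606 − 50·12 = 6, so 606 ≡ 6 (mod 12).
11 + 6 → 5 on a 12-hour dial.

5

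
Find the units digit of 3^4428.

1

Last digits of 3^n: 3, 9, 7, 1 (period 4).
4428 leaves remainder 0 on division by 4, so 3^4428 ends in 1.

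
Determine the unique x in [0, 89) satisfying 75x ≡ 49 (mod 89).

75⁻¹ ≡ 19 (mod 89) because 75·19 = 1425 = 16·89 + 1.
So x ≡ 19·49 = 931 ≡ 41 (mod 89).
Check: 75·41 = 3075 = 34·89 + 49.

41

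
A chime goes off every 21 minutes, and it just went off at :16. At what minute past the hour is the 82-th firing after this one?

82·21 = 1722.
Dividing 1722 by 60 gives quotient 28 and remainder 42.
(16 + 42) mod 60 = 58.

58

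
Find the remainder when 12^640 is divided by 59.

By repeated squaring mod 59: 12^1≡12, 12^2≡26, 12^4≡27, 12^8≡21, 12^16≡28, 12^32≡17, 12^64≡53, 12^128≡36, 12^256≡57, 12^512≡4.
640 = 128 + 512, so 12^640 ≡ 36·4 ≡ 26 (mod 59).

26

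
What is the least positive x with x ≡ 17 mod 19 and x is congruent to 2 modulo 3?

17

x ≡ 2 (mod 3) gives x ∈ {2, 5, 8, 11, 14, 17}.
The first of these with x mod 19 = 17 is 17.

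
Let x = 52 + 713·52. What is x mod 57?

21

713·52 = 37076.
37076 = 650·57 + 26, so 37076 mod 57 = 26.
(52 + 26) mod 57 = 21.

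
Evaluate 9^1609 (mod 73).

By repeated squaring mod 73: 9^1≡9, 9^2≡8, 9^4≡64, 9^8≡8, 9^16≡64, 9^32≡8, 9^64≡64, 9^128≡8, 9^256≡64, 9^512≡8, 9^1024≡64.
Since 1609 = 1 + 8 + 64 + 512 + 1024 in binary, 9^1609 ≡ 9·8·64·8·64 ≡ 9 (mod 73).

9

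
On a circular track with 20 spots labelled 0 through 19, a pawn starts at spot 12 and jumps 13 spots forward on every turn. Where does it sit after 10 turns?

10·13 = 130.
130 = 6·20 + 10, so 130 mod 20 = 10.
(12 + 10) mod 20 = 2.

2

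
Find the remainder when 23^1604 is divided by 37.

26

By repeated squaring mod 37: 23^1≡23, 23^2≡11, 23^4≡10, 23^8≡26, 23^16≡10, 23^32≡26, 23^64≡10, 23^128≡26, 23^256≡10, 23^512≡26, 23^1024≡10.
1604 = 4 + 64 + 512 + 1024, so 23^1604 ≡ 10·10·26·10 ≡ 26 (mod 37).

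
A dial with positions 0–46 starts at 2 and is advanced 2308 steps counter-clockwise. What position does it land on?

44

2308 = 49·47 + 5, so 2308 mod 47 = 5.
(2 − 5) mod 47 = 44.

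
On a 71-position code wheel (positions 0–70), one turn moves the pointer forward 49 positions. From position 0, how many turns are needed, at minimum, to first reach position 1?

71 = 1·49 + 22
49 = 2·22 + 5
22 = 4·5 + 2
5 = 2·2 + 1
2 = 2·1 + 0
Back-substituting gives 49·29 ≡ 1 (mod 71).

29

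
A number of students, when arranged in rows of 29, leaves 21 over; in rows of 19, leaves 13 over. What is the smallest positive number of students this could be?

108

x ≡ 13 (mod 19) gives x ∈ {13, 32, 51, 70, 89, 108}.
The first of these with x mod 29 = 21 is 108.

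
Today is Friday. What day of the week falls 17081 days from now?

Saturday

17081 mod 7 = 1 (since 2440·7 = 17080).
Friday + 1 day → Saturday.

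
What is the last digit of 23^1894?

9

The units digit of 23^n cycles with period 4: 3, 9, 7, 1, …
1894 mod 4 = 2, so the last digit matches 3^2 = 9.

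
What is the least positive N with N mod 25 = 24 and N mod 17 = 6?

Since 17·3 ≡ 1 (mod 25), take x = 6 + 17·((24−6)·3 mod 25) = 6 + 17·4 = 74.
Check: 74 mod 25 = 24, 74 mod 17 = 6.

74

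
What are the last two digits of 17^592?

Successive squares of 17 mod 100: 17^1≡17, 17^2≡89, 17^4≡21, 17^8≡41, 17^16≡81, 17^32≡61, 17^64≡21, 17^128≡41, 17^256≡81, 17^512≡61.
592 = 16 + 64 + 512, so 17^592 ≡ 81·21·61 ≡ 61 (mod 100).

61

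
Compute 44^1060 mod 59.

22

Square-and-reduce mod 59: 44^1≡44, 44^2≡48, 44^4≡3, 44^8≡9, 44^16≡22, 44^32≡12, 44^64≡26, 44^128≡27, 44^256≡21, 44^512≡28, 44^1024≡17.
1060 = 4 + 32 + 1024, so 44^1060 ≡ 3·12·17 ≡ 22 (mod 59).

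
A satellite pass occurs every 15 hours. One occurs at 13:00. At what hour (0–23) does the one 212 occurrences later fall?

1

212·15 = 3180.
3180 − 132·24 = 12, so 3180 ≡ 12 (mod 24).
(13 + 12) mod 24 = 1.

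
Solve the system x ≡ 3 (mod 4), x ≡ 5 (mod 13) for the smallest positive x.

Since 13·1 ≡ 1 (mod 4), take x = 5 + 13·((3−5)·1 mod 4) = 5 + 13·2 = 31.
Check: 31 mod 4 = 3, 31 mod 13 = 5.

31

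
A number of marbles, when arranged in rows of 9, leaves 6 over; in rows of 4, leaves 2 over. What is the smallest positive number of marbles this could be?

x ≡ 2 (mod 4) gives x ∈ {2, 6}.
The first of these with x mod 9 = 6 is 6.

6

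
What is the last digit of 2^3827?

Powers of 2 mod 10 repeat with period 4: 2, 4, 8, 6.
3827 mod 4 = 3, so the last digit matches 2^3 = 8.

8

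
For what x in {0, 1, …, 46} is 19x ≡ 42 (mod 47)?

22

The inverse of 19 mod 47 is 5 (since 19·5 = 95 ≡ 1).
So x ≡ 5·42 = 210 ≡ 22 (mod 47).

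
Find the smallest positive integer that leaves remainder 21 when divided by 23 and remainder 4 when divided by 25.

504

x ≡ 21 (mod 23) gives x ∈ {21, 44, 67, 90, 113, 136, 159, 182, …}.
The first of these with x mod 25 = 4 is 504.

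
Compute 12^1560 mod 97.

96

Successive squares of 12 mod 97: 12^1≡12, 12^2≡47, 12^4≡75, 12^8≡96, 12^16≡1, 12^32≡1, 12^64≡1, 12^128≡1, 12^256≡1, 12^512≡1, 12^1024≡1.
Since 1560 = 8 + 16 + 512 + 1024 in binary, 12^1560 ≡ 96·1·1·1 ≡ 96 (mod 97).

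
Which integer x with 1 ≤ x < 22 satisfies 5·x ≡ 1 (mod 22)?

22 = 4·5 + 2
5 = 2·2 + 1
2 = 2·1 + 0
Back-substituting gives 5·9 ≡ 1 (mod 22).

9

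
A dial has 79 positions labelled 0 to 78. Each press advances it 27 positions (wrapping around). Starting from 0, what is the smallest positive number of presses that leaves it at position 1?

79 = 2·27 + 25
27 = 1·25 + 2
25 = 12·2 + 1
2 = 2·1 + 0
Back-substituting gives 27·41 ≡ 1 (mod 79).

41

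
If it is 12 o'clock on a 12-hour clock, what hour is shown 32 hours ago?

4

32 mod 12 = 8 (since 2·12 = 24).
12 − 8 → 4 on a 12-hour dial.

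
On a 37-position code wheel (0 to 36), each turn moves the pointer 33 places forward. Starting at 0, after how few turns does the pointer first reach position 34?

10

The inverse of 33 mod 37 is 9 (since 33·9 = 297 ≡ 1).
Multiplying both sides by 9: x ≡ 9·34 = 306 ≡ 10 (mod 37).
Check: 33·10 = 330 = 8·37 + 34.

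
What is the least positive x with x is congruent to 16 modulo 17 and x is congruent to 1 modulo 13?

118

x ≡ 1 (mod 13) gives x ∈ {1, 14, 27, 40, 53, 66, 79, 92, …}.
The first of these with x mod 17 = 16 is 118.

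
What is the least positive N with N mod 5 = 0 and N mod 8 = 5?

Since 8·2 ≡ 1 (mod 5), take x = 5 + 8·((0−5)·2 mod 5) = 5 + 8·0 = 5.
Check: 5 mod 5 = 0, 5 mod 8 = 5.

5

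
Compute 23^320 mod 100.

Successive squares of 23 mod 100: 23^1≡23, 23^2≡29, 23^4≡41, 23^8≡81, 23^16≡61, 23^32≡21, 23^64≡41, 23^128≡81, 23^256≡61.
Since 320 = 64 + 256 in binary, 23^320 ≡ 41·61 ≡ 1 (mod 100).

1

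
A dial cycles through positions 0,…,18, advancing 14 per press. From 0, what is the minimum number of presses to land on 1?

15

The inverse of 14 mod 19 is 15 (since 14·15 = 210 ≡ 1).
So x ≡ 15·1 = 15 ≡ 15 (mod 19).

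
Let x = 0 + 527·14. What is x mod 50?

527·14 = 7378.
Dividing 7378 by 50 gives quotient 147 and remainder 28.
(0 + 28) mod 50 = 28.

28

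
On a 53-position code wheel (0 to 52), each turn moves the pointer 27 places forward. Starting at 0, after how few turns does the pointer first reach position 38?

27⁻¹ ≡ 2 (mod 53) because 27·2 = 54 = 1·53 + 1.
Multiplying both sides by 2: x ≡ 2·38 = 76 ≡ 23 (mod 53).

23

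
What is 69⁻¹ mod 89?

69·40 = 2760 = 31·89 + 1, so 69⁻¹ ≡ 40 (mod 89).

40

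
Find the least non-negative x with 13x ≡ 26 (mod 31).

2

The inverse of 13 mod 31 is 12 (since 13·12 = 156 ≡ 1).
So x ≡ 12·26 = 312 ≡ 2 (mod 31).
Check: 13·2 = 26 = 0·31 + 26.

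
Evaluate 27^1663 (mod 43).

39

Square-and-reduce mod 43: 27^1≡27, 27^2≡41, 27^4≡4, 27^8≡16, 27^16≡41, 27^32≡4, 27^64≡16, 27^128≡41, 27^256≡4, 27^512≡16, 27^1024≡41.
Since 1663 = 1 + 2 + 4 + 8 + 16 + 32 + 64 + 512 + 1024 in binary, 27^1663 ≡ 27·41·4·16·41·4·16·16·41 ≡ 39 (mod 43).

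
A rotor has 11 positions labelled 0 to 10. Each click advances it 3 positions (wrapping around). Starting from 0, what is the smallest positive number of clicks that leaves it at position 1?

11 = 3·3 + 2
3 = 1·2 + 1
2 = 2·1 + 0
Back-substituting gives 3·4 ≡ 1 (mod 11).

4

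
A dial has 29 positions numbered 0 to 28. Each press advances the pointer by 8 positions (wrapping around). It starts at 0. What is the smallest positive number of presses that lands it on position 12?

8⁻¹ ≡ 11 (mod 29) because 8·11 = 88 = 3·29 + 1.
Multiplying both sides by 11: x ≡ 11·12 = 132 ≡ 16 (mod 29).
Check: 8·16 = 128 = 4·29 + 12.

16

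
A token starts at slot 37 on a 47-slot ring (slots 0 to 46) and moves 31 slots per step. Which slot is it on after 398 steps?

398·31 = 12338.
12338 − 262·47 = 24, so 12338 ≡ 24 (mod 47).
(37 + 24) mod 47 = 14.

14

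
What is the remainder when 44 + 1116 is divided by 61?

1

Dividing 1116 by 61 gives quotient 18 and remainder 18.
(44 + 18) mod 61 = 1.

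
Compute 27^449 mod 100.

Successive squares of 27 mod 100: 27^1≡27, 27^2≡29, 27^4≡41, 27^8≡81, 27^16≡61, 27^32≡21, 27^64≡41, 27^128≡81, 27^256≡61.
Since 449 = 1 + 64 + 128 + 256 in binary, 27^449 ≡ 27·41·81·61 ≡ 87 (mod 100).

87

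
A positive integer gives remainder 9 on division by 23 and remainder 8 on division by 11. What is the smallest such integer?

Since 11·21 ≡ 1 (mod 23), take x = 8 + 11·((9−8)·21 mod 23) = 8 + 11·21 = 239.
Check: 239 mod 23 = 9, 239 mod 11 = 8.

239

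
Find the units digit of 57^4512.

The units digit of 57^n cycles with period 4: 7, 9, 3, 1, …
4512 leaves remainder 0 on division by 4, so 57^4512 ends in 1.

1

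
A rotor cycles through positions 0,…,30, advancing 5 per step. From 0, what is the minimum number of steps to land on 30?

6

The inverse of 5 mod 31 is 25 (since 5·25 = 125 ≡ 1).
Multiplying both sides by 25: x ≡ 25·30 = 750 ≡ 6 (mod 31).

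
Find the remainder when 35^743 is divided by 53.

21

Successive squares of 35 mod 53: 35^1≡35, 35^2≡6, 35^4≡36, 35^8≡24, 35^16≡46, 35^32≡49, 35^64≡16, 35^128≡44, 35^256≡28, 35^512≡42.
Since 743 = 1 + 2 + 4 + 32 + 64 + 128 + 512 in binary, 35^743 ≡ 35·6·36·49·16·44·42 ≡ 21 (mod 53).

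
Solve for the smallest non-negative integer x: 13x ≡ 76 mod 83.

The inverse of 13 mod 83 is 32 (since 13·32 = 416 ≡ 1).
Multiplying both sides by 32: x ≡ 32·76 = 2432 ≡ 25 (mod 83).

25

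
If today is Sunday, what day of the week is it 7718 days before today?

7718 = 1102·7 + 4, so 7718 mod 7 = 4.
Sunday − 4 days → Wednesday.

Wednesday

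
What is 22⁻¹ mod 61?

25

22·25 = 550 = 9·61 + 1, so 22⁻¹ ≡ 25 (mod 61).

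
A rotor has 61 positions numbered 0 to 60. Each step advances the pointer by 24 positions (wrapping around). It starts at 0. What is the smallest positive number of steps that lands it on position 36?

The inverse of 24 mod 61 is 28 (since 24·28 = 672 ≡ 1).
Multiplying both sides by 28: x ≡ 28·36 = 1008 ≡ 32 (mod 61).

32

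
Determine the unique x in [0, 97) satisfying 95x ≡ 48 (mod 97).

95⁻¹ ≡ 48 (mod 97) because 95·48 = 4560 = 47·97 + 1.
Multiplying both sides by 48: x ≡ 48·48 = 2304 ≡ 73 (mod 97).

73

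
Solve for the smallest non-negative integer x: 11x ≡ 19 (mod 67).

20

The inverse of 11 mod 67 is 61 (since 11·61 = 671 ≡ 1).
Multiplying both sides by 61: x ≡ 61·19 = 1159 ≡ 20 (mod 67).
Check: 11·20 = 220 = 3·67 + 19.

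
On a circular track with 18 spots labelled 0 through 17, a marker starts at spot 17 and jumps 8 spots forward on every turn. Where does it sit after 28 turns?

7

28·8 = 224.
224 mod 18 = 8 (since 12·18 = 216).
(17 + 8) mod 18 = 7.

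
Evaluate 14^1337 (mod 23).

Square-and-reduce mod 23: 14^1≡14, 14^2≡12, 14^4≡6, 14^8≡13, 14^16≡8, 14^32≡18, 14^64≡2, 14^128≡4, 14^256≡16, 14^512≡3, 14^1024≡9.
1337 = 1 + 8 + 16 + 32 + 256 + 1024, so 14^1337 ≡ 14·13·8·18·16·9 ≡ 20 (mod 23).

20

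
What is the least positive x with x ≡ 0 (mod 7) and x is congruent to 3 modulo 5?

28

Since 5·3 ≡ 1 (mod 7), take x = 3 + 5·((0−3)·3 mod 7) = 3 + 5·5 = 28.
Check: 28 mod 7 = 0, 28 mod 5 = 3.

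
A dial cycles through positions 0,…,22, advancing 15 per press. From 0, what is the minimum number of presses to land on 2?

The inverse of 15 mod 23 is 20 (since 15·20 = 300 ≡ 1).
So x ≡ 20·2 = 40 ≡ 17 (mod 23).

17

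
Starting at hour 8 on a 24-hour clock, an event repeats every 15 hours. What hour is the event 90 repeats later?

90·15 = 1350.
1350 = 56·24 + 6, so 1350 mod 24 = 6.
(8 + 6) mod 24 = 14.

14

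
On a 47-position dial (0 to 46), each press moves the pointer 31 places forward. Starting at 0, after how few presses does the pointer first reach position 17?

43

The inverse of 31 mod 47 is 44 (since 31·44 = 1364 ≡ 1).
Multiplying both sides by 44: x ≡ 44·17 = 748 ≡ 43 (mod 47).
Check: 31·43 = 1333 = 28·47 + 17.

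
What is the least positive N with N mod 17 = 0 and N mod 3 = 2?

17

x ≡ 2 (mod 3) gives x ∈ {2, 5, 8, 11, 14, 17}.
The first of these with x mod 17 = 0 is 17.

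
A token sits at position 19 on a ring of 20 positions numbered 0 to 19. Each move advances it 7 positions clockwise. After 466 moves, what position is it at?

1

466·7 = 3262.
3262 = 163·20 + 2, so 3262 mod 20 = 2.
(19 + 2) mod 20 = 1.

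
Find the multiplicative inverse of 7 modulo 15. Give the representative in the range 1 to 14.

7·13 = 91 = 6·15 + 1, so 7⁻¹ ≡ 13 (mod 15).

13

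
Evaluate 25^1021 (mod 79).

Square-and-reduce mod 79: 25^1≡25, 25^2≡72, 25^4≡49, 25^8≡31, 25^16≡13, 25^32≡11, 25^64≡42, 25^128≡26, 25^256≡44, 25^512≡40.
1021 = 1 + 4 + 8 + 16 + 32 + 64 + 128 + 256 + 512, so 25^1021 ≡ 25·49·31·13·11·42·26·44·40 ≡ 36 (mod 79).

36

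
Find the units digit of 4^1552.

6

Last digits of 4^n: 4, 6 (period 2).
1552 leaves remainder 0 on division by 2, so 4^1552 ends in 6.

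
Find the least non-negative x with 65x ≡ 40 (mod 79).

31

65⁻¹ ≡ 62 (mod 79) because 65·62 = 4030 = 51·79 + 1.
So x ≡ 62·40 = 2480 ≡ 31 (mod 79).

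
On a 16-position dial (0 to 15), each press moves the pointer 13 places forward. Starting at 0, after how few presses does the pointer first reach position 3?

13⁻¹ ≡ 5 (mod 16) because 13·5 = 65 = 4·16 + 1.
So x ≡ 5·3 = 15 ≡ 15 (mod 16).
Check: 13·15 = 195 = 12·16 + 3.

15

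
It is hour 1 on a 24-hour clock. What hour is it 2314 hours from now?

2314 mod 24 = 10 (since 96·24 = 2304).
(1 + 10) mod 24 = 11.

11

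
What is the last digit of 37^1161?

Last digits of 7^n: 7, 9, 3, 1 (period 4).
1161 leaves remainder 1 on division by 4, so 37^1161 ends in 7.

7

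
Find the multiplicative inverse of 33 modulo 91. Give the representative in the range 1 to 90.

80

91 = 2·33 + 25
33 = 1·25 + 8
25 = 3·8 + 1
8 = 8·1 + 0
Back-substituting gives 33·80 ≡ 1 (mod 91).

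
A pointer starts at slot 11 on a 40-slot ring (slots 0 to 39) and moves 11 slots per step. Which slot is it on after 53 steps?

53·11 = 583.
583 mod 40 = 23 (since 14·40 = 560).
(11 + 23) mod 40 = 34.

34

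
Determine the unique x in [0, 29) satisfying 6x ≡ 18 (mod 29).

3

6⁻¹ ≡ 5 (mod 29) because 6·5 = 30 = 1·29 + 1.
So x ≡ 5·18 = 90 ≡ 3 (mod 29).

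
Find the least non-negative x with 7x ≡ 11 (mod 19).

7⁻¹ ≡ 11 (mod 19) because 7·11 = 77 = 4·19 + 1.
So x ≡ 11·11 = 121 ≡ 7 (mod 19).

7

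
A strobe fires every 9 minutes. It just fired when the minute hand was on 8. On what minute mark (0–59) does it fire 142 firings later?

142·9 = 1278.
Dividing 1278 by 60 gives quotient 21 and remainder 18.
(8 + 18) mod 60 = 26.

26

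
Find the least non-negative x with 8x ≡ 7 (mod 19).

8⁻¹ ≡ 12 (mod 19) because 8·12 = 96 = 5·19 + 1.
So x ≡ 12·7 = 84 ≡ 8 (mod 19).
Check: 8·8 = 64 = 3·19 + 7.

8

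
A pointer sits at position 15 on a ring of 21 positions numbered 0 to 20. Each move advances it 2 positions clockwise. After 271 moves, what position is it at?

11

271·2 = 542.
542 mod 21 = 17 (since 25·21 = 525).
(15 + 17) mod 21 = 11.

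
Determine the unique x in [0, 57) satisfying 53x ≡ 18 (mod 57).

24

The inverse of 53 mod 57 is 14 (since 53·14 = 742 ≡ 1).
So x ≡ 14·18 = 252 ≡ 24 (mod 57).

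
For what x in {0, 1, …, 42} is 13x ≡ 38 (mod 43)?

36

The inverse of 13 mod 43 is 10 (since 13·10 = 130 ≡ 1).
Multiplying both sides by 10: x ≡ 10·38 = 380 ≡ 36 (mod 43).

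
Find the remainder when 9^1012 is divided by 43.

By repeated squaring mod 43: 9^1≡9, 9^2≡38, 9^4≡25, 9^8≡23, 9^16≡13, 9^32≡40, 9^64≡9, 9^128≡38, 9^256≡25, 9^512≡23.
1012 = 4 + 16 + 32 + 64 + 128 + 256 + 512, so 9^1012 ≡ 25·13·40·9·38·25·23 ≡ 25 (mod 43).

25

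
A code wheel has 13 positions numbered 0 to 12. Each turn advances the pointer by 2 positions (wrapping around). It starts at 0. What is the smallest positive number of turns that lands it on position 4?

2

The inverse of 2 mod 13 is 7 (since 2·7 = 14 ≡ 1).
So x ≡ 7·4 = 28 ≡ 2 (mod 13).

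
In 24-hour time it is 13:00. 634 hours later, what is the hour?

634 − 26·24 = 10, so 634 ≡ 10 (mod 24).
(13 + 10) mod 24 = 23.

23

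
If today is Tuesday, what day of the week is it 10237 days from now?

10237 = 1462·7 + 3, so 10237 mod 7 = 3.
Tuesday + 3 days → Friday.

Friday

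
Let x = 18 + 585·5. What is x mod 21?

3

585·5 = 2925.
2925 − 139·21 = 6, so 2925 ≡ 6 (mod 21).
(18 + 6) mod 21 = 3.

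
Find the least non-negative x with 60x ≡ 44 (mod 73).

64

60⁻¹ ≡ 28 (mod 73) because 60·28 = 1680 = 23·73 + 1.
Multiplying both sides by 28: x ≡ 28·44 = 1232 ≡ 64 (mod 73).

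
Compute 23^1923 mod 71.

By repeated squaring mod 71: 23^1≡23, 23^2≡32, 23^4≡30, 23^8≡48, 23^16≡32, 23^32≡30, 23^64≡48, 23^128≡32, 23^256≡30, 23^512≡48, 23^1024≡32.
Since 1923 = 1 + 2 + 128 + 256 + 512 + 1024 in binary, 23^1923 ≡ 23·32·32·30·48·32 ≡ 51 (mod 71).

51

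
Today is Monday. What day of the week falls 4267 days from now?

Friday

Dividing 4267 by 7 gives quotient 609 and remainder 4.
Monday + 4 days → Friday.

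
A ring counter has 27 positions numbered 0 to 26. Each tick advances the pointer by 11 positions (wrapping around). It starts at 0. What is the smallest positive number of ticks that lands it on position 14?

The inverse of 11 mod 27 is 5 (since 11·5 = 55 ≡ 1).
So x ≡ 5·14 = 70 ≡ 16 (mod 27).

16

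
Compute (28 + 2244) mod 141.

2244 mod 141 = 129 (since 15·141 = 2115).
(28 + 129) mod 141 = 16.

16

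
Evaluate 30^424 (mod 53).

Successive squares of 30 mod 53: 30^1≡30, 30^2≡52, 30^4≡1, 30^8≡1, 30^16≡1, 30^32≡1, 30^64≡1, 30^128≡1, 30^256≡1.
424 = 8 + 32 + 128 + 256, so 30^424 ≡ 1·1·1·1 ≡ 1 (mod 53).

1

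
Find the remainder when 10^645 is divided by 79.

By repeated squaring mod 79: 10^1≡10, 10^2≡21, 10^4≡46, 10^8≡62, 10^16≡52, 10^32≡18, 10^64≡8, 10^128≡64, 10^256≡67, 10^512≡65.
645 = 1 + 4 + 128 + 512, so 10^645 ≡ 10·46·64·65 ≡ 62 (mod 79).

62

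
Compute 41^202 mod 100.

81

Successive squares of 41 mod 100: 41^1≡41, 41^2≡81, 41^4≡61, 41^8≡21, 41^16≡41, 41^32≡81, 41^64≡61, 41^128≡21.
Since 202 = 2 + 8 + 64 + 128 in binary, 41^202 ≡ 81·21·61·21 ≡ 81 (mod 100).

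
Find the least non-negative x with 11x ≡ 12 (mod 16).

4

The inverse of 11 mod 16 is 3 (since 11·3 = 33 ≡ 1).
Multiplying both sides by 3: x ≡ 3·12 = 36 ≡ 4 (mod 16).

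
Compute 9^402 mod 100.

81

Square-and-reduce mod 100: 9^1≡9, 9^2≡81, 9^4≡61, 9^8≡21, 9^16≡41, 9^32≡81, 9^64≡61, 9^128≡21, 9^256≡41.
402 = 2 + 16 + 128 + 256, so 9^402 ≡ 81·41·21·41 ≡ 81 (mod 100).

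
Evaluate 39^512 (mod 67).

Successive squares of 39 mod 67: 39^1≡39, 39^2≡47, 39^4≡65, 39^8≡4, 39^16≡16, 39^32≡55, 39^64≡10, 39^128≡33, 39^256≡17, 39^512≡21.
Since 512 = 512 in binary, 39^512 ≡ 21 ≡ 21 (mod 67).

21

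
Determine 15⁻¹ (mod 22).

3

22 = 1·15 + 7
15 = 2·7 + 1
7 = 7·1 + 0
Back-substituting gives 15·3 ≡ 1 (mod 22).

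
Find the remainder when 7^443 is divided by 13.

Square-and-reduce mod 13: 7^1≡7, 7^2≡10, 7^4≡9, 7^8≡3, 7^16≡9, 7^32≡3, 7^64≡9, 7^128≡3, 7^256≡9.
Since 443 = 1 + 2 + 8 + 16 + 32 + 128 + 256 in binary, 7^443 ≡ 7·10·3·9·3·3·9 ≡ 2 (mod 13).

2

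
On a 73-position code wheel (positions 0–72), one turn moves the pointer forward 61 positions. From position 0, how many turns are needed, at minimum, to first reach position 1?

61·6 = 366 = 5·73 + 1, so 61⁻¹ ≡ 6 (mod 73).

6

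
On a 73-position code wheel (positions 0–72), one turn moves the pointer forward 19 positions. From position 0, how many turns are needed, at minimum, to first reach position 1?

50

19·50 = 950 = 13·73 + 1, so 19⁻¹ ≡ 50 (mod 73).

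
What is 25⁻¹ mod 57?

57 = 2·25 + 7
25 = 3·7 + 4
7 = 1·4 + 3
4 = 1·3 + 1
3 = 3·1 + 0
Back-substituting gives 25·16 ≡ 1 (mod 57).

16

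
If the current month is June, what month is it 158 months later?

August

158 mod 12 = 2 (since 13·12 = 156).
June + 2 months → August.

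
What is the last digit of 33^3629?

The units digit of 33^n cycles with period 4: 3, 9, 7, 1, …
3629 mod 4 = 1, so the last digit matches 3^1 = 3.

3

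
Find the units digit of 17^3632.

1

The units digit of 17^n cycles with period 4: 7, 9, 3, 1, …
3632 leaves remainder 0 on division by 4, so 17^3632 ends in 1.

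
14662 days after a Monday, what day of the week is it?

Friday

14662 − 2094·7 = 4, so 14662 ≡ 4 (mod 7).
Monday + 4 days → Friday.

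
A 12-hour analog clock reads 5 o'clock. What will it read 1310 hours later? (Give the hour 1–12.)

7

1310 − 109·12 = 2, so 1310 ≡ 2 (mod 12).
5 + 2 → 7 on a 12-hour dial.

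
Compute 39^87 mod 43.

22

Successive squares of 39 mod 43: 39^1≡39, 39^2≡16, 39^4≡41, 39^8≡4, 39^16≡16, 39^32≡41, 39^64≡4.
Since 87 = 1 + 2 + 4 + 16 + 64 in binary, 39^87 ≡ 39·16·41·16·4 ≡ 22 (mod 43).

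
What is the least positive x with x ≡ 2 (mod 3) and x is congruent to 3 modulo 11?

Since 11·2 ≡ 1 (mod 3), take x = 3 + 11·((2−3)·2 mod 3) = 3 + 11·1 = 14.
Check: 14 mod 3 = 2, 14 mod 11 = 3.

14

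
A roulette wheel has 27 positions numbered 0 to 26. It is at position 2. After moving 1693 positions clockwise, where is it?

1693 = 62·27 + 19, so 1693 mod 27 = 19.
(2 + 19) mod 27 = 21.

21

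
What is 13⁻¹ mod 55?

55 = 4·13 + 3
13 = 4·3 + 1
3 = 3·1 + 0
Back-substituting gives 13·17 ≡ 1 (mod 55).

17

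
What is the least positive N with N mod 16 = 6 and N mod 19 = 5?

214

x ≡ 6 (mod 16) gives x ∈ {6, 22, 38, 54, 70, 86, 102, 118, …}.
The first of these with x mod 19 = 5 is 214.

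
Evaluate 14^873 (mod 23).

17

By repeated squaring mod 23: 14^1≡14, 14^2≡12, 14^4≡6, 14^8≡13, 14^16≡8, 14^32≡18, 14^64≡2, 14^128≡4, 14^256≡16, 14^512≡3.
873 = 1 + 8 + 32 + 64 + 256 + 512, so 14^873 ≡ 14·13·18·2·16·3 ≡ 17 (mod 23).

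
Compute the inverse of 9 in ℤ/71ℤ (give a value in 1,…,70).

9·8 = 72 = 1·71 + 1, so 9⁻¹ ≡ 8 (mod 71).

8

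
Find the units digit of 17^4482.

9

Last digits of 7^n: 7, 9, 3, 1 (period 4).
4482 mod 4 = 2, so the last digit matches 7^2 = 9.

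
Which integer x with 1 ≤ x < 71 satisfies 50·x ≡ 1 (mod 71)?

71 = 1·50 + 21
50 = 2·21 + 8
21 = 2·8 + 5
8 = 1·5 + 3
5 = 1·3 + 2
3 = 1·2 + 1
2 = 2·1 + 0
Back-substituting gives 50·27 ≡ 1 (mod 71).

27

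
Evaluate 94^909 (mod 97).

Square-and-reduce mod 97: 94^1≡94, 94^2≡9, 94^4≡81, 94^8≡62, 94^16≡61, 94^32≡35, 94^64≡61, 94^128≡35, 94^256≡61, 94^512≡35.
909 = 1 + 4 + 8 + 128 + 256 + 512, so 94^909 ≡ 94·81·62·35·61·35 ≡ 79 (mod 97).

79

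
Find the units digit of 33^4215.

7

Powers of 3 mod 10 repeat with period 4: 3, 9, 7, 1.
4215 leaves remainder 3 on division by 4, so 33^4215 ends in 7.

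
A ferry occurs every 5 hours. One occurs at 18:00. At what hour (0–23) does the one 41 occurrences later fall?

41·5 = 205.
205 mod 24 = 13 (since 8·24 = 192).
(18 + 13) mod 24 = 7.

7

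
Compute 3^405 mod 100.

43

By repeated squaring mod 100: 3^1≡3, 3^2≡9, 3^4≡81, 3^8≡61, 3^16≡21, 3^32≡41, 3^64≡81, 3^128≡61, 3^256≡21.
Since 405 = 1 + 4 + 16 + 128 + 256 in binary, 3^405 ≡ 3·81·21·61·21 ≡ 43 (mod 100).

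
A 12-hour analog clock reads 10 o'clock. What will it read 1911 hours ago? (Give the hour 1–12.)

7

1911 − 159·12 = 3, so 1911 ≡ 3 (mod 12).
10 − 3 → 7 on a 12-hour dial.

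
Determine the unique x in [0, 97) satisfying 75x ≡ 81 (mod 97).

75⁻¹ ≡ 22 (mod 97) because 75·22 = 1650 = 17·97 + 1.
So x ≡ 22·81 = 1782 ≡ 36 (mod 97).

36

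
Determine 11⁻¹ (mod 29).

29 = 2·11 + 7
11 = 1·7 + 4
7 = 1·4 + 3
4 = 1·3 + 1
3 = 3·1 + 0
Back-substituting gives 11·8 ≡ 1 (mod 29).

8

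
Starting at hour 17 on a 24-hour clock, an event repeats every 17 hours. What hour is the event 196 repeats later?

196·17 = 3332.
3332 = 138·24 + 20, so 3332 mod 24 = 20.
(17 + 20) mod 24 = 13.

13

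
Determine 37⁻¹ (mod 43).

37·7 = 259 = 6·43 + 1, so 37⁻¹ ≡ 7 (mod 43).

7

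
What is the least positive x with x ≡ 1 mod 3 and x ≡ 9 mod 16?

25

x ≡ 1 (mod 3) gives x ∈ {1, 4, 7, 10, 13, 16, 19, 22, …}.
The first of these with x mod 16 = 9 is 25.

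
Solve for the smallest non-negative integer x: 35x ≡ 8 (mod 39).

35⁻¹ ≡ 29 (mod 39) because 35·29 = 1015 = 26·39 + 1.
So x ≡ 29·8 = 232 ≡ 37 (mod 39).

37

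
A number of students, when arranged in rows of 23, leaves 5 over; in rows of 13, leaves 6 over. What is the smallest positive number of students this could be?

97

x ≡ 6 (mod 13) gives x ∈ {6, 19, 32, 45, 58, 71, 84, 97}.
The first of these with x mod 23 = 5 is 97.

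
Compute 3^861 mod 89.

61

Successive squares of 3 mod 89: 3^1≡3, 3^2≡9, 3^4≡81, 3^8≡64, 3^16≡2, 3^32≡4, 3^64≡16, 3^128≡78, 3^256≡32, 3^512≡45.
861 = 1 + 4 + 8 + 16 + 64 + 256 + 512, so 3^861 ≡ 3·81·64·2·16·32·45 ≡ 61 (mod 89).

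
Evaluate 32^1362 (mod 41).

40

Successive squares of 32 mod 41: 32^1≡32, 32^2≡40, 32^4≡1, 32^8≡1, 32^16≡1, 32^32≡1, 32^64≡1, 32^128≡1, 32^256≡1, 32^512≡1, 32^1024≡1.
Since 1362 = 2 + 16 + 64 + 256 + 1024 in binary, 32^1362 ≡ 40·1·1·1·1 ≡ 40 (mod 41).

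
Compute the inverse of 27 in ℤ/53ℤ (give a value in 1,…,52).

2

53 = 1·27 + 26
27 = 1·26 + 1
26 = 26·1 + 0
Back-substituting gives 27·2 ≡ 1 (mod 53).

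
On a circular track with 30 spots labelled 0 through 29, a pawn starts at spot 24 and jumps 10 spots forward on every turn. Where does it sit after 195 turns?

24

195·10 = 1950.
1950 − 65·30 = 0, so 1950 ≡ 0 (mod 30).
(24 + 0) mod 30 = 24.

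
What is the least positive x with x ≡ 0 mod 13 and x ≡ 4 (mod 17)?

x ≡ 0 (mod 13) gives x ∈ {0, 13, 26, 39, 52, 65, 78, 91, …}.
The first of these with x mod 17 = 4 is 208.

208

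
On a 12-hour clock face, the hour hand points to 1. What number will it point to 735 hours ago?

735 − 61·12 = 3, so 735 ≡ 3 (mod 12).
1 − 3 → 10 on a 12-hour dial.

10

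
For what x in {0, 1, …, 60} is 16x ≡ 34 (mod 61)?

16⁻¹ ≡ 42 (mod 61) because 16·42 = 672 = 11·61 + 1.
So x ≡ 42·34 = 1428 ≡ 25 (mod 61).

25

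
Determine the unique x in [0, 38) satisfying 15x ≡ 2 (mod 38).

15⁻¹ ≡ 33 (mod 38) because 15·33 = 495 = 13·38 + 1.
So x ≡ 33·2 = 66 ≡ 28 (mod 38).
Check: 15·28 = 420 = 11·38 + 2.

28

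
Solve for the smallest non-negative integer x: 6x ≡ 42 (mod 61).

7

6⁻¹ ≡ 51 (mod 61) because 6·51 = 306 = 5·61 + 1.
So x ≡ 51·42 = 2142 ≡ 7 (mod 61).
Check: 6·7 = 42 = 0·61 + 42.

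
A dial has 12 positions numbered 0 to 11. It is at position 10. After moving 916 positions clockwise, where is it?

2

916 = 76·12 + 4, so 916 mod 12 = 4.
(10 + 4) mod 12 = 2.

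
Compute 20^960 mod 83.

81

By repeated squaring mod 83: 20^1≡20, 20^2≡68, 20^4≡59, 20^8≡78, 20^16≡25, 20^32≡44, 20^64≡27, 20^128≡65, 20^256≡75, 20^512≡64.
Since 960 = 64 + 128 + 256 + 512 in binary, 20^960 ≡ 27·65·75·64 ≡ 81 (mod 83).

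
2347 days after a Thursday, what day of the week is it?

Saturday

2347 − 335·7 = 2, so 2347 ≡ 2 (mod 7).
Thursday + 2 days → Saturday.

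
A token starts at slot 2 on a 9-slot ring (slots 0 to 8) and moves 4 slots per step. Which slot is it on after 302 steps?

302·4 = 1208.
1208 = 134·9 + 2, so 1208 mod 9 = 2.
(2 + 2) mod 9 = 4.

4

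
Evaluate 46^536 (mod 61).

Square-and-reduce mod 61: 46^1≡46, 46^2≡42, 46^4≡56, 46^8≡25, 46^16≡15, 46^32≡42, 46^64≡56, 46^128≡25, 46^256≡15, 46^512≡42.
Since 536 = 8 + 16 + 512 in binary, 46^536 ≡ 25·15·42 ≡ 12 (mod 61).

12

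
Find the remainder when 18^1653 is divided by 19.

By repeated squaring mod 19: 18^1≡18, 18^2≡1, 18^4≡1, 18^8≡1, 18^16≡1, 18^32≡1, 18^64≡1, 18^128≡1, 18^256≡1, 18^512≡1, 18^1024≡1.
Since 1653 = 1 + 4 + 16 + 32 + 64 + 512 + 1024 in binary, 18^1653 ≡ 18·1·1·1·1·1·1 ≡ 18 (mod 19).

18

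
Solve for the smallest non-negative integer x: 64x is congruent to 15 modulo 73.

64⁻¹ ≡ 8 (mod 73) because 64·8 = 512 = 7·73 + 1.
So x ≡ 8·15 = 120 ≡ 47 (mod 73).
Check: 64·47 = 3008 = 41·73 + 15.

47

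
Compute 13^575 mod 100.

57

Successive squares of 13 mod 100: 13^1≡13, 13^2≡69, 13^4≡61, 13^8≡21, 13^16≡41, 13^32≡81, 13^64≡61, 13^128≡21, 13^256≡41, 13^512≡81.
575 = 1 + 2 + 4 + 8 + 16 + 32 + 512, so 13^575 ≡ 13·69·61·21·41·81·81 ≡ 57 (mod 100).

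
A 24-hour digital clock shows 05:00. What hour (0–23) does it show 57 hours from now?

57 mod 24 = 9 (since 2·24 = 48).
(5 + 9) mod 24 = 14.

14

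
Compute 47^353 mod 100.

Successive squares of 47 mod 100: 47^1≡47, 47^2≡9, 47^4≡81, 47^8≡61, 47^16≡21, 47^32≡41, 47^64≡81, 47^128≡61, 47^256≡21.
Since 353 = 1 + 32 + 64 + 256 in binary, 47^353 ≡ 47·41·81·21 ≡ 27 (mod 100).

27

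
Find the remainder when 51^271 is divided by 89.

Square-and-reduce mod 89: 51^1≡51, 51^2≡20, 51^4≡44, 51^8≡67, 51^16≡39, 51^32≡8, 51^64≡64, 51^128≡2, 51^256≡4.
Since 271 = 1 + 2 + 4 + 8 + 256 in binary, 51^271 ≡ 51·20·44·67·4 ≡ 24 (mod 89).

24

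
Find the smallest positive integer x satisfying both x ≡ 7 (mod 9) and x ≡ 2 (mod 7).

x ≡ 2 (mod 7) gives x ∈ {2, 9, 16}.
The first of these with x mod 9 = 7 is 16.

16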